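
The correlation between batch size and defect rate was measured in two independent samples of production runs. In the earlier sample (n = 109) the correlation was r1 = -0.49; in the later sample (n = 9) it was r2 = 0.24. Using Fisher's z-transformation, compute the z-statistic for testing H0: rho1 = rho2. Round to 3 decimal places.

-1.861

z1 = atanh(-0.49) = -0.536060,  z2 = atanh(0.24) = 0.244774
SE = √(1/(n1−3) + 1/(n2−3)) = √(1/106 + 1/6) = √(0.0094340 + 0.1666667) = √0.1761007 = 0.419644
z = (z1 − z2)/SE = (-0.536060 − 0.244774) / 0.419644 = -0.780834 / 0.419644 = -1.861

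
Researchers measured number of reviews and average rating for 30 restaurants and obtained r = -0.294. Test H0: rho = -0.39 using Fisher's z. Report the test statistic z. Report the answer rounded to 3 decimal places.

0.566

z_r = atanh(-0.294) = -0.302939,  z_0 = atanh(-0.39) = -0.411800
SE = 1/√(n−3) = 1/√27 = 0.192450
z = (z_r − z_0)/SE = (-0.302939 − (-0.411800)) / 0.192450 = 0.108861 / 0.192450 = 0.566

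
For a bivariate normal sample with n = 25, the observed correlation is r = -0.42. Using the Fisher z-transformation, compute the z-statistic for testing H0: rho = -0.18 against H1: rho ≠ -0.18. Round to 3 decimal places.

z_r = atanh(-0.42) = -0.447692,  z_0 = atanh(-0.18) = -0.181983
SE = 1/√(n−3) = 1/√22 = 0.213201
z = (z_r − z_0)/SE = (-0.447692 − (-0.181983)) / 0.213201 = -0.265709 / 0.213201 = -1.246

-1.246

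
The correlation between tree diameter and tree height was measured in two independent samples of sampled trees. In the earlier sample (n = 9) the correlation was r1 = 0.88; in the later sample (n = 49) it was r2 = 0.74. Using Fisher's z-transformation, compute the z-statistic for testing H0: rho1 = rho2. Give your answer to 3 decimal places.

0.980

z1 = atanh(0.88) = 1.375768,  z2 = atanh(0.74) = 0.950479
SE = √(1/(n1−3) + 1/(n2−3)) = √(1/6 + 1/46) = √(0.1666667 + 0.0217391) = √0.1884058 = 0.434057
z = (z1 − z2)/SE = (1.375768 − 0.950479) / 0.434057 = 0.425289 / 0.434057 = 0.980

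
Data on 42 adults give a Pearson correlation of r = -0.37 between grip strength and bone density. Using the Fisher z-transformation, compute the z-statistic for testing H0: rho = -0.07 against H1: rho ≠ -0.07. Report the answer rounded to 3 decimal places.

Fisher z: atanh(-0.37) = -0.388423, atanh(-0.07) = -0.070115
z = (z_r − z_0)·√(n−3) = (-0.388423 − (-0.070115))·√39 = -0.318308 · 6.244998 = -1.988

-1.988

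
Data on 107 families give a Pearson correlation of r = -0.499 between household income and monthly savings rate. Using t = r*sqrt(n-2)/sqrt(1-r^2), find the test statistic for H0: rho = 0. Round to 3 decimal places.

-5.900

1 − r² = 1 − 0.249001 = 0.750999;  √(1−r²) = 0.866602
√(n−2) = √105 = 10.246951
t = r·√(n−2)/√(1−r²) = -0.499 · 10.246951 / 0.866602 = -5.900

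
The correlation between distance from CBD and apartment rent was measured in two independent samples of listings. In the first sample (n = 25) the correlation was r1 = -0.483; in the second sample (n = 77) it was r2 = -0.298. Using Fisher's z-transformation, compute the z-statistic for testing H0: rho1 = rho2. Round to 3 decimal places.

z1 = atanh(-0.483) = -0.526890,  z2 = atanh(-0.298) = -0.307323
SE = √(1/(n1−3) + 1/(n2−3)) = √(1/22 + 1/74) = √(0.0454545 + 0.0135135) = √0.0589680 = 0.242833
z = (z1 − z2)/SE = (-0.526890 − (-0.307323)) / 0.242833 = -0.219567 / 0.242833 = -0.904

-0.904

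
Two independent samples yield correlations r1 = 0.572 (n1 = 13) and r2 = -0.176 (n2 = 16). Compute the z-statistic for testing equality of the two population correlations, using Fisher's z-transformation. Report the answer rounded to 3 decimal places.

1.969

Fisher z-transforms: z1 = atanh(0.572) = 0.650490, z2 = atanh(-0.176) = -0.177852; difference d = 0.828342
Var(d) = 1/10 + 1/13 = 0.1000000 + 0.0769231 = 0.1769231
z = d/√Var(d) = 0.828342 / √0.1769231 = 0.828342 / 0.420622 = 1.969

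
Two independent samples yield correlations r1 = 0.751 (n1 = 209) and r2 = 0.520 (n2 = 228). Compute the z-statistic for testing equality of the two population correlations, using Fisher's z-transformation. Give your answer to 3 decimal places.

4.137

z1 = atanh(0.751) = 0.975245,  z2 = atanh(0.520) = 0.576340
SE = √(1/(n1−3) + 1/(n2−3)) = √(1/206 + 1/225) = √(0.0048544 + 0.0044444) = √0.0092988 = 0.096430
z = (z1 − z2)/SE = (0.975245 − 0.576340) / 0.096430 = 0.398905 / 0.096430 = 4.137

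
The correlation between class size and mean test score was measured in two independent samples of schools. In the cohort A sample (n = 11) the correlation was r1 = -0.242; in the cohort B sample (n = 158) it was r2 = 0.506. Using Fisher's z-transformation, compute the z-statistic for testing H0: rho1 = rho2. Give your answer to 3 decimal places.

-2.218

Fisher z-transforms: z1 = atanh(-0.242) = -0.246897, z2 = atanh(0.506) = 0.557338; difference d = -0.804235
Var(d) = 1/8 + 1/155 = 0.1250000 + 0.0064516 = 0.1314516
z = d/√Var(d) = -0.804235 / √0.1314516 = -0.804235 / 0.362563 = -2.218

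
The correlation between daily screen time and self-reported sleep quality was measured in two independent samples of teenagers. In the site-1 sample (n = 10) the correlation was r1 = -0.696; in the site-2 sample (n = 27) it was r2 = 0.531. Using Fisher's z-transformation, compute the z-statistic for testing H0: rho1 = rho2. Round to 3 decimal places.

z1 = atanh(-0.696) = -0.859500,  z2 = atanh(0.531) = 0.591537
SE = √(1/(n1−3) + 1/(n2−3)) = √(1/7 + 1/24) = √(0.1428571 + 0.0416667) = √0.1845238 = 0.429562
z = (z1 − z2)/SE = (-0.859500 − 0.591537) / 0.429562 = -1.451037 / 0.429562 = -3.378

-3.378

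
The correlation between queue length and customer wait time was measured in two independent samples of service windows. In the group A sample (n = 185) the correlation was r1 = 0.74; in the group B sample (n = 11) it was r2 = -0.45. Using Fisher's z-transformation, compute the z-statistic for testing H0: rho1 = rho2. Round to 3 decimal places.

z1 = atanh(0.74) = 0.950479,  z2 = atanh(-0.45) = -0.484700
SE = √(1/(n1−3) + 1/(n2−3)) = √(1/182 + 1/8) = √(0.0054945 + 0.1250000) = √0.1304945 = 0.361240
z = (z1 − z2)/SE = (0.950479 − (-0.484700)) / 0.361240 = 1.435179 / 0.361240 = 3.973

3.973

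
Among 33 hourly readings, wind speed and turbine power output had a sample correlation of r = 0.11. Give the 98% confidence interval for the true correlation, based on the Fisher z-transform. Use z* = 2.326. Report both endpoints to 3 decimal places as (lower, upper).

Fisher z: z_r = atanh(r) = ½·ln((1+0.11)/(1−0.11)) = 0.110447
SE(z) = 1/√(n−3) = 1/√30 = 0.182574
98% ⇒ z* = 2.326; margin = 2.326·0.182574 = 0.424667
CI on z-scale: (-0.314220, 0.535114)
Back-transform: tanh(-0.314220) = -0.304271, tanh(0.535114) = 0.489281

(-0.304, 0.489)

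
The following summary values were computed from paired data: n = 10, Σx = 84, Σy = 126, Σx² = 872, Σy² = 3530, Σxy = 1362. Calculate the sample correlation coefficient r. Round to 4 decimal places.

S_xy = nΣxy − ΣxΣy = 10·1362 − 84·126 = 13620 − 10584 = 3036
S_xx = nΣx² − (Σx)² = 10·872 − 84² = 8720 − 7056 = 1664
S_yy = nΣy² − (Σy)² = 10·3530 − 126² = 35300 − 15876 = 19424
r = S_xy / √(S_xx·S_yy) = 3036 / √(1664·19424) = 3036 / √32321536 = 3036 / 5685.2033 = 0.5340

0.5340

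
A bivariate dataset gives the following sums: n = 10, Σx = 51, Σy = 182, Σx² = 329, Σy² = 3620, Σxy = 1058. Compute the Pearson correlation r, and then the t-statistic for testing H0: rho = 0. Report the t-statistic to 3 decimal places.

5.569

Numerator: nΣxy − (Σx)(Σy) = 10·1058 − (51)(182) = 1298
Denominator: √[(nΣx²−(Σx)²)(nΣy²−(Σy)²)]
  nΣx²−(Σx)² = 10·329 − 2601 = 689;  nΣy²−(Σy)² = 10·3620 − 33124 = 3076
  √(689·3076) = √2119364 = 1455.8036
r = 1298 / 1455.8036 = 0.8916
t = r·√(n−2)/√(1−r²) = 0.8916·√8 / √(1−0.794951) = 2.521826 / 0.452823 = 5.569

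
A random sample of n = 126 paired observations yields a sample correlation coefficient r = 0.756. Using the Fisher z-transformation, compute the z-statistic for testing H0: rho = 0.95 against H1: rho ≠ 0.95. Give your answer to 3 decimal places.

-9.371

Fisher z: atanh(0.756) = 0.986813, atanh(0.95) = 1.831781
z = (z_r − z_0)·√(n−3) = (0.986813 − 1.831781)·√123 = -0.844968 · 11.090537 = -9.371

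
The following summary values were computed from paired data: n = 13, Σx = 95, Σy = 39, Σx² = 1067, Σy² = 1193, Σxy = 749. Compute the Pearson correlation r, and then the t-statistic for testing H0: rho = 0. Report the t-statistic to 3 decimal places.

S_xy = nΣxy − ΣxΣy = 13·749 − 95·39 = 9737 − 3705 = 6032
S_xx = nΣx² − (Σx)² = 13·1067 − 95² = 13871 − 9025 = 4846
S_yy = nΣy² − (Σy)² = 13·1193 − 39² = 15509 − 1521 = 13988
r = S_xy / √(S_xx·S_yy) = 6032 / √(4846·13988) = 6032 / √67785848 = 6032 / 8233.2161 = 0.7326
t = r·√(n−2)/√(1−r²) = 0.7326·√11 / √(1−0.536703) = 2.429759 / 0.680659 = 3.570

3.570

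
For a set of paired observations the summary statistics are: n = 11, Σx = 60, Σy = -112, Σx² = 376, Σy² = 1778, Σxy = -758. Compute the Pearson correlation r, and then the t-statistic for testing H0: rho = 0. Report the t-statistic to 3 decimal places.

Numerator: nΣxy − (Σx)(Σy) = 11·(-758) − (60)(-112) = -1618
Denominator: √[(nΣx²−(Σx)²)(nΣy²−(Σy)²)]
  nΣx²−(Σx)² = 11·376 − 3600 = 536;  nΣy²−(Σy)² = 11·1778 − 12544 = 7014
  √(536·7014) = √3759504 = 1938.9440
r = -1618 / 1938.9440 = -0.8345
t = r·√(n−2)/√(1−r²) = -0.8345·√9 / √(1−0.696390) = -2.503500 / 0.551008 = -4.543

-4.543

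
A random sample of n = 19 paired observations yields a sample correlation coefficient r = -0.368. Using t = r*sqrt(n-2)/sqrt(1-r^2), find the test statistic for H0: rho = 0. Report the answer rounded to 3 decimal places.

-1.632

1 − r² = 1 − 0.135424 = 0.864576;  √(1−r²) = 0.929826
√(n−2) = √17 = 4.123106
t = r·√(n−2)/√(1−r²) = -0.368 · 4.123106 / 0.929826 = -1.632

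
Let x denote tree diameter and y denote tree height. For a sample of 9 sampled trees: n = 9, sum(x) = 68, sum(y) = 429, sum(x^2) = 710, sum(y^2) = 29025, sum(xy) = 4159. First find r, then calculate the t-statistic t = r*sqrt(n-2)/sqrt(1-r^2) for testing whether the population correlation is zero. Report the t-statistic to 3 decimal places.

S_xy = nΣxy − ΣxΣy = 9·4159 − 68·429 = 37431 − 29172 = 8259
S_xx = nΣx² − (Σx)² = 9·710 − 68² = 6390 − 4624 = 1766
S_yy = nΣy² − (Σy)² = 9·29025 − 429² = 261225 − 184041 = 77184
r = S_xy / √(S_xx·S_yy) = 8259 / √(1766·77184) = 8259 / √136306944 = 8259 / 11675.0565 = 0.7074
t = r·√(n−2)/√(1−r²) = 0.7074·√7 / √(1−0.500415) = 1.871604 / 0.706813 = 2.648

2.648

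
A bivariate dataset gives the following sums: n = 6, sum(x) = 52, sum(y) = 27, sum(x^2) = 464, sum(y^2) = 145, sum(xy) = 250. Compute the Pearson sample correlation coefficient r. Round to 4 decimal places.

0.9039

S_xy = nΣxy − ΣxΣy = 6·250 − 52·27 = 1500 − 1404 = 96
S_xx = nΣx² − (Σx)² = 6·464 − 52² = 2784 − 2704 = 80
S_yy = nΣy² − (Σy)² = 6·145 − 27² = 870 − 729 = 141
r = S_xy / √(S_xx·S_yy) = 96 / √(80·141) = 96 / √11280 = 96 / 106.2073 = 0.9039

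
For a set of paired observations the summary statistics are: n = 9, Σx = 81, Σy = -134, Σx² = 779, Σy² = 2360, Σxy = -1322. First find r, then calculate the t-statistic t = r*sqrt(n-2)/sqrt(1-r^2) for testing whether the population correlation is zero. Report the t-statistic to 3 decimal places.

-4.435

S_xy = nΣxy − ΣxΣy = 9·(-1322) − 81·(-134) = -11898 − (-10854) = -1044
S_xx = nΣx² − (Σx)² = 9·779 − 81² = 7011 − 6561 = 450
S_yy = nΣy² − (Σy)² = 9·2360 − (-134)² = 21240 − 17956 = 3284
r = S_xy / √(S_xx·S_yy) = -1044 / √(450·3284) = -1044 / √1477800 = -1044 / 1215.6480 = -0.8588
t = r·√(n−2)/√(1−r²) = -0.8588·√7 / √(1−0.737537) = -2.272171 / 0.512311 = -4.435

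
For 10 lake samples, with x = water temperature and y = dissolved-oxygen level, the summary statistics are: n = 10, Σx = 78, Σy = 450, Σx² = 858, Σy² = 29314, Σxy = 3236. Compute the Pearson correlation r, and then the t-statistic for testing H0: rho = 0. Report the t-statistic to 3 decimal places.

S_xy = nΣxy − ΣxΣy = 10·3236 − 78·450 = 32360 − 35100 = -2740
S_xx = nΣx² − (Σx)² = 10·858 − 78² = 8580 − 6084 = 2496
S_yy = nΣy² − (Σy)² = 10·29314 − 450² = 293140 − 202500 = 90640
r = S_xy / √(S_xx·S_yy) = -2740 / √(2496·90640) = -2740 / √226237440 = -2740 / 15041.1914 = -0.1822
t = r·√(n−2)/√(1−r²) = -0.1822·√8 / √(1−0.033197) = -0.515339 / 0.983261 = -0.524

-0.524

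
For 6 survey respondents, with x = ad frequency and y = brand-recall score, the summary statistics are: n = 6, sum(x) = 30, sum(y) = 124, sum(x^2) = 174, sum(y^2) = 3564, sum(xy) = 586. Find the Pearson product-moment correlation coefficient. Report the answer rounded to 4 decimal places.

-0.2193

S_xy = nΣxy − ΣxΣy = 6·586 − 30·124 = 3516 − 3720 = -204
S_xx = nΣx² − (Σx)² = 6·174 − 30² = 1044 − 900 = 144
S_yy = nΣy² − (Σy)² = 6·3564 − 124² = 21384 − 15376 = 6008
r = S_xy / √(S_xx·S_yy) = -204 / √(144·6008) = -204 / √865152 = -204 / 930.1355 = -0.2193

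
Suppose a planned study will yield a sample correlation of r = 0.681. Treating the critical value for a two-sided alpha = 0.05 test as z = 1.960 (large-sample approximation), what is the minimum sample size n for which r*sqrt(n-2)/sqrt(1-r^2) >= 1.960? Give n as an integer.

7

Need r·√(n−2)/√(1−r²) ≥ 1.960
√(n−2) ≥ 1.960·√(1−0.463761) / 0.681 = 1.960·0.732283 / 0.681 = 2.1076
n−2 ≥ 4.4420  ⇒  n ≥ 6.4420
Smallest integer n = 7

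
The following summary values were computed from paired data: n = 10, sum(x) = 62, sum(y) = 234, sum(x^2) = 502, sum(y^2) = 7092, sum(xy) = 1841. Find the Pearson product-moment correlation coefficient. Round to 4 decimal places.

S_xy = nΣxy − ΣxΣy = 10·1841 − 62·234 = 18410 − 14508 = 3902
S_xx = nΣx² − (Σx)² = 10·502 − 62² = 5020 − 3844 = 1176
S_yy = nΣy² − (Σy)² = 10·7092 − 234² = 70920 − 54756 = 16164
r = S_xy / √(S_xx·S_yy) = 3902 / √(1176·16164) = 3902 / √19008864 = 3902 / 4359.9156 = 0.8950

0.8950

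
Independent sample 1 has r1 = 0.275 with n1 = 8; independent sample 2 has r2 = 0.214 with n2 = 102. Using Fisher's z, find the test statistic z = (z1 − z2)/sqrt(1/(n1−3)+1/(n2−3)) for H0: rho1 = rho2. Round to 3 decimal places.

0.142

z1 = atanh(0.275) = 0.282265,  z2 = atanh(0.214) = 0.217360
SE = √(1/(n1−3) + 1/(n2−3)) = √(1/5 + 1/99) = √(0.2000000 + 0.0101010) = √0.2101010 = 0.458368
z = (z1 − z2)/SE = (0.282265 − 0.217360) / 0.458368 = 0.064905 / 0.458368 = 0.142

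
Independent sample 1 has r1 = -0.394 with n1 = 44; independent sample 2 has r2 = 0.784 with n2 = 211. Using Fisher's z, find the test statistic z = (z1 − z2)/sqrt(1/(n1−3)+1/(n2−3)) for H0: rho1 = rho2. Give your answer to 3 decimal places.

-8.616

Fisher z-transforms: z1 = atanh(-0.394) = -0.416526, z2 = atanh(0.784) = 1.055667; difference d = -1.472193
Var(d) = 1/41 + 1/208 = 0.0243902 + 0.0048077 = 0.0291979
z = d/√Var(d) = -1.472193 / √0.0291979 = -1.472193 / 0.170874 = -8.616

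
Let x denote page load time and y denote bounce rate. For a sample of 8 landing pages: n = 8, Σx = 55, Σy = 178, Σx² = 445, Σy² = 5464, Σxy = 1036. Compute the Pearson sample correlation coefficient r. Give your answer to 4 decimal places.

S_xy = nΣxy − ΣxΣy = 8·1036 − 55·178 = 8288 − 9790 = -1502
S_xx = nΣx² − (Σx)² = 8·445 − 55² = 3560 − 3025 = 535
S_yy = nΣy² − (Σy)² = 8·5464 − 178² = 43712 − 31684 = 12028
r = S_xy / √(S_xx·S_yy) = -1502 / √(535·12028) = -1502 / √6434980 = -1502 / 2536.7262 = -0.5921

-0.5921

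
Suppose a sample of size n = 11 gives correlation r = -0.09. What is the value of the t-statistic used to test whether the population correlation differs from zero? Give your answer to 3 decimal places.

-0.271

1 − r² = 1 − 0.0081 = 0.9919;  √(1−r²) = 0.995942
√(n−2) = √9 = 3.000000
t = r·√(n−2)/√(1−r²) = -0.09 · 3.000000 / 0.995942 = -0.271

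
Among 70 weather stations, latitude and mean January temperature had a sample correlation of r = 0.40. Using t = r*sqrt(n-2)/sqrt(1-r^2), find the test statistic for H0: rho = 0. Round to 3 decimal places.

3.599

1 − r² = 1 − 0.1600 = 0.8400;  √(1−r²) = 0.916515
√(n−2) = √68 = 8.246211
t = r·√(n−2)/√(1−r²) = 0.40 · 8.246211 / 0.916515 = 3.599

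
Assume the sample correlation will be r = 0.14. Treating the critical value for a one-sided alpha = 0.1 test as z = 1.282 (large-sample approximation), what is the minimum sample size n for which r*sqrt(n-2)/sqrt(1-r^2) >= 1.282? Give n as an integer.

r√(n−2)/√(1−r²) ≥ 1.282  ⇔  n−2 ≥ (1.282)²·(1−r²)/r²
(1−r²)/r² = (1−0.0196)/0.0196 = 50.0204
n ≥ 2 + 1.643524·50.0204 = 2 + 82.2097 = 84.2097
⌈84.2097⌉ = 85

85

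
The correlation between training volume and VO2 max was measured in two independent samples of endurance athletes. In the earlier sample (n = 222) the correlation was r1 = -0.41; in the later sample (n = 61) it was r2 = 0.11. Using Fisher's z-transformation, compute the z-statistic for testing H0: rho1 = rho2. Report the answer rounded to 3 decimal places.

Fisher z-transforms: z1 = atanh(-0.41) = -0.435611, z2 = atanh(0.11) = 0.110447; difference d = -0.546058
Var(d) = 1/219 + 1/58 = 0.0045662 + 0.0172414 = 0.0218076
z = d/√Var(d) = -0.546058 / √0.0218076 = -0.546058 / 0.147674 = -3.698

-3.698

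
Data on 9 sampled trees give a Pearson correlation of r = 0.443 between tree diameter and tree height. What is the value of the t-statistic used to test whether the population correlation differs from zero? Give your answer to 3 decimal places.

1.307

1 − r² = 1 − 0.196249 = 0.803751;  √(1−r²) = 0.896522
√(n−2) = √7 = 2.645751
t = r·√(n−2)/√(1−r²) = 0.443 · 2.645751 / 0.896522 = 1.307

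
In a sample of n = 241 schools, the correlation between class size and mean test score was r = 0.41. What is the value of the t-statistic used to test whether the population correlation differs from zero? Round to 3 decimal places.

1 − r² = 1 − 0.1681 = 0.8319;  √(1−r²) = 0.912086
√(n−2) = √239 = 15.459625
t = r·√(n−2)/√(1−r²) = 0.41 · 15.459625 / 0.912086 = 6.949

6.949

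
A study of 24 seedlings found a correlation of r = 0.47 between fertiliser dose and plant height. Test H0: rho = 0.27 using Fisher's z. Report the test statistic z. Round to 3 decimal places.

z_r = atanh(0.47) = 0.510070,  z_0 = atanh(0.27) = 0.276864
SE = 1/√(n−3) = 1/√21 = 0.218218
z = (z_r − z_0)/SE = (0.510070 − 0.276864) / 0.218218 = 0.233206 / 0.218218 = 1.069

1.069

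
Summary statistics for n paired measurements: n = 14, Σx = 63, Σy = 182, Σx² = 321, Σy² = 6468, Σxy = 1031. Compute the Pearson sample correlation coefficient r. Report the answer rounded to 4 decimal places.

Numerator: nΣxy − (Σx)(Σy) = 14·1031 − (63)(182) = 2968
Denominator: √[(nΣx²−(Σx)²)(nΣy²−(Σy)²)]
  nΣx²−(Σx)² = 14·321 − 3969 = 525;  nΣy²−(Σy)² = 14·6468 − 33124 = 57428
  √(525·57428) = √30149700 = 5490.8742
r = 2968 / 5490.8742 = 0.5405

0.5405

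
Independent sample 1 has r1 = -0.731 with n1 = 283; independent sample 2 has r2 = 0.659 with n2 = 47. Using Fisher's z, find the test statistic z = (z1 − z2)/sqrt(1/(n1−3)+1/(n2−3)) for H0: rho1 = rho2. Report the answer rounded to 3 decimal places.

Fisher z-transforms: z1 = atanh(-0.731) = -0.930872, z2 = atanh(0.659) = 0.791044; difference d = -1.721916
Var(d) = 1/280 + 1/44 = 0.0035714 + 0.0227273 = 0.0262987
z = d/√Var(d) = -1.721916 / √0.0262987 = -1.721916 / 0.162169 = -10.618

-10.618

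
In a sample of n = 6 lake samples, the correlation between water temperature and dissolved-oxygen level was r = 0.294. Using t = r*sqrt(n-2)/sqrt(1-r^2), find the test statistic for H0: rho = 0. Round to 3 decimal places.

1 − r² = 1 − 0.086436 = 0.913564;  √(1−r²) = 0.955805
√(n−2) = √4 = 2.000000
t = r·√(n−2)/√(1−r²) = 0.294 · 2.000000 / 0.955805 = 0.615

0.615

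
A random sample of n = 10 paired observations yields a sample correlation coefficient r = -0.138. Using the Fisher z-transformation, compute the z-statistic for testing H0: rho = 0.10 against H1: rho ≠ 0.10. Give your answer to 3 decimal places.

-0.633

Fisher z: atanh(-0.138) = -0.138886, atanh(0.10) = 0.100335
z = (z_r − z_0)·√(n−3) = (-0.138886 − 0.100335)·√7 = -0.239221 · 2.645751 = -0.633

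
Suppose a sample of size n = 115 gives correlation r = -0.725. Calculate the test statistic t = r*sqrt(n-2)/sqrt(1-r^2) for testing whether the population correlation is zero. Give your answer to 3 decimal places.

-11.190

1 − r² = 1 − 0.525625 = 0.474375;  √(1−r²) = 0.688749
√(n−2) = √113 = 10.630146
t = r·√(n−2)/√(1−r²) = -0.725 · 10.630146 / 0.688749 = -11.190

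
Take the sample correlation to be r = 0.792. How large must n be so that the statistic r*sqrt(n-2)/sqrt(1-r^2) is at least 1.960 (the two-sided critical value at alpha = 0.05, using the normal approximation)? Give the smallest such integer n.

5

r√(n−2)/√(1−r²) ≥ 1.960  ⇔  n−2 ≥ (1.960)²·(1−r²)/r²
(1−r²)/r² = (1−0.627264)/0.627264 = 0.5942
n ≥ 2 + 3.8416·0.5942 = 2 + 2.2827 = 4.2827
⌈4.2827⌉ = 5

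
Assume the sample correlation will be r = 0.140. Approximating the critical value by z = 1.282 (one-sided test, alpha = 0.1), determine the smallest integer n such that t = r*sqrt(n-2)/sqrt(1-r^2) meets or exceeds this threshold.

Need r·√(n−2)/√(1−r²) ≥ 1.282
√(n−2) ≥ 1.282·√(1−0.019600) / 0.140 = 1.282·0.990152 / 0.140 = 9.0670
n−2 ≥ 82.2105  ⇒  n ≥ 84.2105
Smallest integer n = 85

85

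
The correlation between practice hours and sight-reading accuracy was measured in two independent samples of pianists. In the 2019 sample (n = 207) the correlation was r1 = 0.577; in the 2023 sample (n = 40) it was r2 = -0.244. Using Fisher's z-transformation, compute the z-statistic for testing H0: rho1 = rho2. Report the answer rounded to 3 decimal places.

Fisher z-transforms: z1 = atanh(0.577) = 0.657954, z2 = atanh(-0.244) = -0.249023; difference d = 0.906977
Var(d) = 1/204 + 1/37 = 0.0049020 + 0.0270270 = 0.0319290
z = d/√Var(d) = 0.906977 / √0.0319290 = 0.906977 / 0.178687 = 5.076

5.076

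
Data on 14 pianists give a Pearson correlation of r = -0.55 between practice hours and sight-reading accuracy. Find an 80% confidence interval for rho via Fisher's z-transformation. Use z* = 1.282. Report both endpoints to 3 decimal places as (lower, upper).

Fisher z: z_r = atanh(r) = ½·ln((1+(-0.55))/(1−(-0.55))) = -0.618381
SE(z) = 1/√(n−3) = 1/√11 = 0.301511
80% ⇒ z* = 1.282; margin = 1.282·0.301511 = 0.386537
CI on z-scale: (-1.004918, -0.231844)
Back-transform: tanh(-1.004918) = -0.763652, tanh(-0.231844) = -0.227777

(-0.764, -0.228)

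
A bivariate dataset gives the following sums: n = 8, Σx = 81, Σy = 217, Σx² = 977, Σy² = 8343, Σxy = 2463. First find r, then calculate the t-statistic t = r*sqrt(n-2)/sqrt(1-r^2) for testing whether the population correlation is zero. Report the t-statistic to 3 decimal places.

1.161

S_xy = nΣxy − ΣxΣy = 8·2463 − 81·217 = 19704 − 17577 = 2127
S_xx = nΣx² − (Σx)² = 8·977 − 81² = 7816 − 6561 = 1255
S_yy = nΣy² − (Σy)² = 8·8343 − 217² = 66744 − 47089 = 19655
r = S_xy / √(S_xx·S_yy) = 2127 / √(1255·19655) = 2127 / √24667025 = 2127 / 4966.5909 = 0.4283
t = r·√(n−2)/√(1−r²) = 0.4283·√6 / √(1−0.183441) = 1.049116 / 0.903637 = 1.161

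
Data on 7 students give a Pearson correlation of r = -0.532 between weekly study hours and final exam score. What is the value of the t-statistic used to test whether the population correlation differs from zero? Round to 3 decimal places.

t = r·√(n−2) / √(1−r²) with r = -0.532, n = 7
  = -0.532·√5 / √(1 − 0.283024)
  = -0.532·2.236068 / 0.846744
  = -1.189588 / 0.846744 = -1.405

-1.405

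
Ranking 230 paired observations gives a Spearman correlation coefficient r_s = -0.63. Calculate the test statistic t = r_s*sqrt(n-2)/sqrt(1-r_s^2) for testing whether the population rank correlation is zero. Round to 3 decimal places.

1 − r_s² = 1 − 0.3969 = 0.6031;  √(1−r_s²) = 0.776595
√(n−2) = √228 = 15.099669
t = r_s·√(n−2)/√(1−r_s²) = -0.63 · 15.099669 / 0.776595 = -12.249

-12.249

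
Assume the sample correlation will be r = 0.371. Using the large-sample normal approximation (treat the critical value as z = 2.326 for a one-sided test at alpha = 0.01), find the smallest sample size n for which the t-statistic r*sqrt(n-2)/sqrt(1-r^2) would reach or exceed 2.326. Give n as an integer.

36

Need r·√(n−2)/√(1−r²) ≥ 2.326
√(n−2) ≥ 2.326·√(1−0.137641) / 0.371 = 2.326·0.928633 / 0.371 = 5.8221
n−2 ≥ 33.8968  ⇒  n ≥ 35.8968
Smallest integer n = 36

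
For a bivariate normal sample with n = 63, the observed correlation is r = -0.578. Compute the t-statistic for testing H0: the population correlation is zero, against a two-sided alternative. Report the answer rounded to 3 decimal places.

-5.532

1 − r² = 1 − 0.334084 = 0.665916;  √(1−r²) = 0.816037
√(n−2) = √61 = 7.810250
t = r·√(n−2)/√(1−r²) = -0.578 · 7.810250 / 0.816037 = -5.532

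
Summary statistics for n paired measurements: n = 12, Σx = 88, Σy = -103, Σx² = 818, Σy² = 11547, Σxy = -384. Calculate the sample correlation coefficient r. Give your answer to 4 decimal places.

0.2737

S_xy = nΣxy − ΣxΣy = 12·(-384) − 88·(-103) = -4608 − (-9064) = 4456
S_xx = nΣx² − (Σx)² = 12·818 − 88² = 9816 − 7744 = 2072
S_yy = nΣy² − (Σy)² = 12·11547 − (-103)² = 138564 − 10609 = 127955
r = S_xy / √(S_xx·S_yy) = 4456 / √(2072·127955) = 4456 / √265122760 = 4456 / 16282.5907 = 0.2737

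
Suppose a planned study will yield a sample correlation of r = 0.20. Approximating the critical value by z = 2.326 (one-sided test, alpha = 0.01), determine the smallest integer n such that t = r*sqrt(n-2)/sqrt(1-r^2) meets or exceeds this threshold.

Need r·√(n−2)/√(1−r²) ≥ 2.326
√(n−2) ≥ 2.326·√(1−0.0400) / 0.20 = 2.326·0.979796 / 0.20 = 11.3950
n−2 ≥ 129.8460  ⇒  n ≥ 131.8460
Smallest integer n = 132

132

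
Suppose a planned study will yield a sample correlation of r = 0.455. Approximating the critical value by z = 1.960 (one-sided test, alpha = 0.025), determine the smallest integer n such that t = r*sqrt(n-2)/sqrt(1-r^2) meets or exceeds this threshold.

Need r·√(n−2)/√(1−r²) ≥ 1.960
√(n−2) ≥ 1.960·√(1−0.207025) / 0.455 = 1.960·0.890491 / 0.455 = 3.8360
n−2 ≥ 14.7149  ⇒  n ≥ 16.7149
Smallest integer n = 17

17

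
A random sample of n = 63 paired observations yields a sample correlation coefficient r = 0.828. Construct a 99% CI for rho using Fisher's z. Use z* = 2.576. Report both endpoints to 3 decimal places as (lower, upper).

(0.691, 0.908)

Fisher z: z_r = atanh(r) = ½·ln((1+0.828)/(1−0.828)) = 1.181742
SE(z) = 1/√(n−3) = 1/√60 = 0.129099
99% ⇒ z* = 2.576; margin = 2.576·0.129099 = 0.332559
CI on z-scale: (0.849183, 1.514301)
Back-transform: tanh(0.849183) = 0.690642, tanh(1.514301) = 0.907699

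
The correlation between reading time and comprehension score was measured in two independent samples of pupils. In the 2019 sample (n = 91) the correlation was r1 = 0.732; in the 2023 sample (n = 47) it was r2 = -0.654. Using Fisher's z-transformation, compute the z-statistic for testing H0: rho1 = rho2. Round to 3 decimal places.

z1 = atanh(0.732) = 0.933023,  z2 = atanh(-0.654) = -0.782257
SE = √(1/(n1−3) + 1/(n2−3)) = √(1/88 + 1/44) = √(0.0113636 + 0.0227273) = √0.0340909 = 0.184637
z = (z1 − z2)/SE = (0.933023 − (-0.782257)) / 0.184637 = 1.715280 / 0.184637 = 9.290

9.290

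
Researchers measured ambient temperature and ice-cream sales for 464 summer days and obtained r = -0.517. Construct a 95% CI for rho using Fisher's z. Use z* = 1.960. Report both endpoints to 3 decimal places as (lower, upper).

Fisher z: z_r = atanh(r) = ½·ln((1+(-0.517))/(1−(-0.517))) = -0.572237
SE(z) = 1/√(n−3) = 1/√461 = 0.046575
95% ⇒ z* = 1.960; margin = 1.960·0.046575 = 0.091287
CI on z-scale: (-0.663524, -0.480950)
Back-transform: tanh(-0.663524) = -0.580704, tanh(-0.480950) = -0.447004

(-0.581, -0.447)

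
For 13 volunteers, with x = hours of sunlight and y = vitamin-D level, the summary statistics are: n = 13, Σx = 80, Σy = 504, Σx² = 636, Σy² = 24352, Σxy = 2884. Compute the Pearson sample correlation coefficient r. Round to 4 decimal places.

Numerator: nΣxy − (Σx)(Σy) = 13·2884 − (80)(504) = -2828
Denominator: √[(nΣx²−(Σx)²)(nΣy²−(Σy)²)]
  nΣx²−(Σx)² = 13·636 − 6400 = 1868;  nΣy²−(Σy)² = 13·24352 − 254016 = 62560
  √(1868·62560) = √116862080 = 10810.2766
r = -2828 / 10810.2766 = -0.2616

-0.2616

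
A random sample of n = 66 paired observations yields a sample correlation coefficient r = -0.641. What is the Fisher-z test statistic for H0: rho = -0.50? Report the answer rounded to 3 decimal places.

z_r = atanh(-0.641) = -0.759869,  z_0 = atanh(-0.50) = -0.549306
SE = 1/√(n−3) = 1/√63 = 0.125988
z = (z_r − z_0)/SE = (-0.759869 − (-0.549306)) / 0.125988 = -0.210563 / 0.125988 = -1.671

-1.671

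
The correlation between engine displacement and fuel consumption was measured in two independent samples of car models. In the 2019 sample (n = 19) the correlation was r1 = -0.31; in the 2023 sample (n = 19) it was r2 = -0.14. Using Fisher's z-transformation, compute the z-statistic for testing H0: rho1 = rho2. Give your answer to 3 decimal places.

-0.508

z1 = atanh(-0.31) = -0.320545,  z2 = atanh(-0.14) = -0.140926
SE = √(1/(n1−3) + 1/(n2−3)) = √(1/16 + 1/16) = √(0.0625000 + 0.0625000) = √0.1250000 = 0.353553
z = (z1 − z2)/SE = (-0.320545 − (-0.140926)) / 0.353553 = -0.179619 / 0.353553 = -0.508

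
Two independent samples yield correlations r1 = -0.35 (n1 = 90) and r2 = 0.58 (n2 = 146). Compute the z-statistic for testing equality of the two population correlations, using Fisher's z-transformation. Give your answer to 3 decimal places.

-7.560

z1 = atanh(-0.35) = -0.365444,  z2 = atanh(0.58) = 0.662463
SE = √(1/(n1−3) + 1/(n2−3)) = √(1/87 + 1/143) = √(0.0114943 + 0.0069930) = √0.0184873 = 0.135968
z = (z1 − z2)/SE = (-0.365444 − 0.662463) / 0.135968 = -1.027907 / 0.135968 = -7.560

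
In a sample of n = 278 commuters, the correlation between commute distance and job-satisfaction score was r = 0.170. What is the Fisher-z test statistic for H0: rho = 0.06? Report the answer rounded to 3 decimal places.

Fisher z: atanh(0.170) = 0.171667, atanh(0.06) = 0.060072
z = (z_r − z_0)·√(n−3) = (0.171667 − 0.060072)·√275 = 0.111595 · 16.583124 = 1.851

1.851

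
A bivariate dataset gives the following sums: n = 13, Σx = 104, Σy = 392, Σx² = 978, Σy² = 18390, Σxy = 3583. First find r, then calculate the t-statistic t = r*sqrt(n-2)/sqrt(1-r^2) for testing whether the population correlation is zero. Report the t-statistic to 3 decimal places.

1.701

S_xy = nΣxy − ΣxΣy = 13·3583 − 104·392 = 46579 − 40768 = 5811
S_xx = nΣx² − (Σx)² = 13·978 − 104² = 12714 − 10816 = 1898
S_yy = nΣy² − (Σy)² = 13·18390 − 392² = 239070 − 153664 = 85406
r = S_xy / √(S_xx·S_yy) = 5811 / √(1898·85406) = 5811 / √162100588 = 5811 / 12731.8729 = 0.4564
t = r·√(n−2)/√(1−r²) = 0.4564·√11 / √(1−0.208301) = 1.513708 / 0.889775 = 1.701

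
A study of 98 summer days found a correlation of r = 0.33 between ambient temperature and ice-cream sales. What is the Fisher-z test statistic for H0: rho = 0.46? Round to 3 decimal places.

Fisher z: atanh(0.33) = 0.342828, atanh(0.46) = 0.497311
z = (z_r − z_0)·√(n−3) = (0.342828 − 0.497311)·√95 = -0.154483 · 9.746794 = -1.506

-1.506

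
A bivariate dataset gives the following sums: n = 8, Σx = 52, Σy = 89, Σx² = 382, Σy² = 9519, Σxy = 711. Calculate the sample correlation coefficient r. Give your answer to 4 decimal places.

Numerator: nΣxy − (Σx)(Σy) = 8·711 − (52)(89) = 1060
Denominator: √[(nΣx²−(Σx)²)(nΣy²−(Σy)²)]
  nΣx²−(Σx)² = 8·382 − 2704 = 352;  nΣy²−(Σy)² = 8·9519 − 7921 = 68231
  √(352·68231) = √24017312 = 4900.7461
r = 1060 / 4900.7461 = 0.2163

0.2163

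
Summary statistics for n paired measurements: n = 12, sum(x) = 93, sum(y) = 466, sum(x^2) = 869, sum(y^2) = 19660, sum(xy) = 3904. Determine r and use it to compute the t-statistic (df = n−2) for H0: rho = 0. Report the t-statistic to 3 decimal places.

Numerator: nΣxy − (Σx)(Σy) = 12·3904 − (93)(466) = 3510
Denominator: √[(nΣx²−(Σx)²)(nΣy²−(Σy)²)]
  nΣx²−(Σx)² = 12·869 − 8649 = 1779;  nΣy²−(Σy)² = 12·19660 − 217156 = 18764
  √(1779·18764) = √33381156 = 5777.6428
r = 3510 / 5777.6428 = 0.6075
t = r·√(n−2)/√(1−r²) = 0.6075·√10 / √(1−0.369056) = 1.921084 / 0.794320 = 2.419

2.419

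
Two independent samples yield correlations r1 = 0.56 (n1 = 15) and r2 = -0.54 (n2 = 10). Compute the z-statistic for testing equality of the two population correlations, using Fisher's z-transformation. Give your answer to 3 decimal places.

2.601

Fisher z-transforms: z1 = atanh(0.56) = 0.632833, z2 = atanh(-0.54) = -0.604156; difference d = 1.236989
Var(d) = 1/12 + 1/7 = 0.0833333 + 0.1428571 = 0.2261904
z = d/√Var(d) = 1.236989 / √0.2261904 = 1.236989 / 0.475595 = 2.601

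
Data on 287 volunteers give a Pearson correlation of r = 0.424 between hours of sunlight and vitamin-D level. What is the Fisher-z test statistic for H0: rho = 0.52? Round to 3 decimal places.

-2.086

z_r = atanh(0.424) = 0.452559,  z_0 = atanh(0.52) = 0.576340
SE = 1/√(n−3) = 1/√284 = 0.059339
z = (z_r − z_0)/SE = (0.452559 − 0.576340) / 0.059339 = -0.123781 / 0.059339 = -2.086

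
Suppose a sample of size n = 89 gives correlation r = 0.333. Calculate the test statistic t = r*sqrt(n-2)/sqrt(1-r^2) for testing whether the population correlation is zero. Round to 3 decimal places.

t = r·√(n−2) / √(1−r²) with r = 0.333, n = 89
  = 0.333·√87 / √(1 − 0.110889)
  = 0.333·9.327379 / 0.942927
  = 3.106017 / 0.942927 = 3.294

3.294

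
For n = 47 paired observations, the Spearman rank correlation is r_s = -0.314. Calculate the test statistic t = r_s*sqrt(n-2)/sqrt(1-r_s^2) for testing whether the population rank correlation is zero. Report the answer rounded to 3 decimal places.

-2.219

t = r_s·√(n−2) / √(1−r_s²) with r_s = -0.314, n = 47
  = -0.314·√45 / √(1 − 0.098596)
  = -0.314·6.708204 / 0.949423
  = -2.106376 / 0.949423 = -2.219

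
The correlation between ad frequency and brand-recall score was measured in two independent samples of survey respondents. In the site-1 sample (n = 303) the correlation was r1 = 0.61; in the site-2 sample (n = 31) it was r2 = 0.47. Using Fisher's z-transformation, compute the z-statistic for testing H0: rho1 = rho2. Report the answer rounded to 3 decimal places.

z1 = atanh(0.61) = 0.708921,  z2 = atanh(0.47) = 0.510070
SE = √(1/(n1−3) + 1/(n2−3)) = √(1/300 + 1/28) = √(0.0033333 + 0.0357143) = √0.0390476 = 0.197605
z = (z1 − z2)/SE = (0.708921 − 0.510070) / 0.197605 = 0.198851 / 0.197605 = 1.006

1.006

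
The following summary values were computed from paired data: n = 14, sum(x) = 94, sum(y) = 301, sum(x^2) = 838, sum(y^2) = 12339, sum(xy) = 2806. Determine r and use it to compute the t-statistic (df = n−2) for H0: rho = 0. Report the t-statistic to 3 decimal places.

S_xy = nΣxy − ΣxΣy = 14·2806 − 94·301 = 39284 − 28294 = 10990
S_xx = nΣx² − (Σx)² = 14·838 − 94² = 11732 − 8836 = 2896
S_yy = nΣy² − (Σy)² = 14·12339 − 301² = 172746 − 90601 = 82145
r = S_xy / √(S_xx·S_yy) = 10990 / √(2896·82145) = 10990 / √237891920 = 10990 / 15423.7453 = 0.7125
t = r·√(n−2)/√(1−r²) = 0.7125·√12 / √(1−0.507656) = 2.468172 / 0.701672 = 3.518

3.518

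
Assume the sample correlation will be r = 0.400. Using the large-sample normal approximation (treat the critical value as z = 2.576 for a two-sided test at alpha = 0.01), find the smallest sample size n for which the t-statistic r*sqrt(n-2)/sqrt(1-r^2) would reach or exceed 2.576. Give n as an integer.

r√(n−2)/√(1−r²) ≥ 2.576  ⇔  n−2 ≥ (2.576)²·(1−r²)/r²
(1−r²)/r² = (1−0.160000)/0.160000 = 5.2500
n ≥ 2 + 6.635776·5.2500 = 2 + 34.8378 = 36.8378
⌈36.8378⌉ = 37

37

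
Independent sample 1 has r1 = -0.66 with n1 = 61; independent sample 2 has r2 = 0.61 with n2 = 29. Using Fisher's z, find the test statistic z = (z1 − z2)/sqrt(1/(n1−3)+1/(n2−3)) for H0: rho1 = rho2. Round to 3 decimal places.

Fisher z-transforms: z1 = atanh(-0.66) = -0.792814, z2 = atanh(0.61) = 0.708921; difference d = -1.501735
Var(d) = 1/58 + 1/26 = 0.0172414 + 0.0384615 = 0.0557029
z = d/√Var(d) = -1.501735 / √0.0557029 = -1.501735 / 0.236015 = -6.363

-6.363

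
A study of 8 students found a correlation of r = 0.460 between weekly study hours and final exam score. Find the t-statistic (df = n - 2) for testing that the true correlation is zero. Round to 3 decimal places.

t = r·√(n−2) / √(1−r²) with r = 0.460, n = 8
  = 0.460·√6 / √(1 − 0.211600)
  = 0.460·2.449490 / 0.887919
  = 1.126765 / 0.887919 = 1.269

1.269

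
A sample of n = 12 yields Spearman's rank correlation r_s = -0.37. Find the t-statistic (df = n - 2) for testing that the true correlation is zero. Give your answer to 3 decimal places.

1 − r_s² = 1 − 0.1369 = 0.8631;  √(1−r_s²) = 0.929032
√(n−2) = √10 = 3.162278
t = r_s·√(n−2)/√(1−r_s²) = -0.37 · 3.162278 / 0.929032 = -1.259

-1.259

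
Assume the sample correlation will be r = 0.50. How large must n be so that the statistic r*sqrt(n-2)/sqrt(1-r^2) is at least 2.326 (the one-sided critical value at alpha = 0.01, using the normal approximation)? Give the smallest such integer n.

Need r·√(n−2)/√(1−r²) ≥ 2.326
√(n−2) ≥ 2.326·√(1−0.2500) / 0.50 = 2.326·0.866025 / 0.50 = 4.0287
n−2 ≥ 16.2304  ⇒  n ≥ 18.2304
Smallest integer n = 19

19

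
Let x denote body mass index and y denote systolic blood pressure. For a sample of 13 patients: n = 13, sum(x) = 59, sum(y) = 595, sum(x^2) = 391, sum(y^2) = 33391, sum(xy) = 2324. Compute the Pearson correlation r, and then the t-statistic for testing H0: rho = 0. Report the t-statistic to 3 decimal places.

-1.589

Numerator: nΣxy − (Σx)(Σy) = 13·2324 − (59)(595) = -4893
Denominator: √[(nΣx²−(Σx)²)(nΣy²−(Σy)²)]
  nΣx²−(Σx)² = 13·391 − 3481 = 1602;  nΣy²−(Σy)² = 13·33391 − 354025 = 80058
  √(1602·80058) = √128252916 = 11324.8804
r = -4893 / 11324.8804 = -0.4321
t = r·√(n−2)/√(1−r²) = -0.4321·√11 / √(1−0.186710) = -1.433114 / 0.901826 = -1.589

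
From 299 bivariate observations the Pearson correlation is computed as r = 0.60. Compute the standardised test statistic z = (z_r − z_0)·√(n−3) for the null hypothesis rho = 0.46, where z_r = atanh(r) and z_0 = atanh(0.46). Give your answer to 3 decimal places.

z_r = atanh(0.60) = 0.693147,  z_0 = atanh(0.46) = 0.497311
SE = 1/√(n−3) = 1/√296 = 0.058124
z = (z_r − z_0)/SE = (0.693147 − 0.497311) / 0.058124 = 0.195836 / 0.058124 = 3.369

3.369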